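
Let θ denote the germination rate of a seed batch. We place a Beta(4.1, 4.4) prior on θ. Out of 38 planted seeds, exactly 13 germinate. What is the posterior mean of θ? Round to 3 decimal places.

Observing 13 successes and 25 failures updates Beta(4.1, 4.4) by adding the success and failure counts to the two shape parameters: α = 4.1+13 = 17.1, β = 4.4+25 = 29.4.
E[θ | data] = 17.1/(17.1+29.4) = 0.368.

Posterior mean ≈ 0.368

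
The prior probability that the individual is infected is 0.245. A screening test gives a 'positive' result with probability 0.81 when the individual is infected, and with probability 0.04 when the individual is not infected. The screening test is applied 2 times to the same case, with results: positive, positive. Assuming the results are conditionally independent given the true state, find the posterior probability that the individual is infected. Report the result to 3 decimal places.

Let H be the event that the individual is infected; start with P(H) = 0.245. P('positive'|H) = 0.81, P('positive'|¬H) = 0.04.
Update on result 1 ('positive'): P(H) ← 0.81·0.2450 / (0.81·0.2450 + 0.04·0.7550) = 0.19845/0.22865 = 0.8679.
Update on result 2 ('positive'): P(H) ← 0.81·0.8679 / (0.81·0.8679 + 0.04·0.1321) = 0.70302/0.70830 = 0.9925.

Posterior P(H) ≈ 0.993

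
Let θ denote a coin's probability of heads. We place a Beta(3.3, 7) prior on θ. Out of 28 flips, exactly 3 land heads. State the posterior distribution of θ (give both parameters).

Observing 3 successes and 25 failures updates Beta(3.3, 7) by adding the success and failure counts to the two shape parameters: α = 3.3+3 = 6.3, β = 7+25 = 32.

Posterior: Beta(6.3, 32)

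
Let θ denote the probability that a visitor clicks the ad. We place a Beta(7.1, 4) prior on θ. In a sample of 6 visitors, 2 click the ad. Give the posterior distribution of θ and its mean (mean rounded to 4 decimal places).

Posterior: Beta(9.1, 8); mean ≈ 0.5322

The binomial likelihood is conjugate to the Beta prior: with 2 successes and 4 failures, the posterior is Beta(7.1+2, 4+4) = Beta(9.1, 8).
E[θ | data] = 9.1/(9.1+8) = 0.5322.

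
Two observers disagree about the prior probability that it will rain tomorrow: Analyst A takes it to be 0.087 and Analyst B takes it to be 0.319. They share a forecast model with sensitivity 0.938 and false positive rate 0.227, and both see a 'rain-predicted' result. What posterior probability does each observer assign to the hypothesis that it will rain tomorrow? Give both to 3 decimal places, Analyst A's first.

The likelihood ratio for a 'rain-predicted' result is 0.938/0.227 = 4.1322.
Analyst A: prior odds 0.087/0.913 = 0.095290; posterior odds 0.39375; posterior probability 0.283.
Analyst B: prior odds 0.319/0.681 = 0.46843; posterior odds 1.9356; posterior probability 0.659.

Analyst A: 0.283; Analyst B: 0.659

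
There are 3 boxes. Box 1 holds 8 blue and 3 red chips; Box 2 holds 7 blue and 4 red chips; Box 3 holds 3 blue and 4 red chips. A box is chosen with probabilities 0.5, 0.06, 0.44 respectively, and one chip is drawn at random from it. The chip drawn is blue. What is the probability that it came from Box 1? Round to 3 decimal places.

Posterior probability ≈ 0.616

P(blue|Box 1) = 0.7273; P(blue|Box 2) = 0.6364; P(blue|Box 3) = 0.4286.
Prior × likelihood for each source: 0.5·0.7273=0.3636, 0.06·0.6364=0.03818, 0.44·0.4286=0.1886. Summing gives P(blue) = 0.59039.
P(Box 1 | blue) = 0.3636 / 0.59039 = 0.616.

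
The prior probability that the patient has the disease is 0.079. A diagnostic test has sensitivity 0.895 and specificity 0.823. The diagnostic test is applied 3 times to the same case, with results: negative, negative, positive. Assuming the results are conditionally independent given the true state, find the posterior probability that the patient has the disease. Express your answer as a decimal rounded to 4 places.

With H the event that the patient has the disease, the joint likelihood of the observed sequence is P(data|H) = 0.105·0.105·0.895 = 0.0098674 and P(data|¬H) = 0.823·0.823·0.177 = 0.11989.
Bayes: P(H|data) = 0.079·0.0098674 / (0.079·0.0098674 + 0.921·0.11989) = 0.00077952/0.11120 = 0.0070.

Posterior P(H) ≈ 0.0070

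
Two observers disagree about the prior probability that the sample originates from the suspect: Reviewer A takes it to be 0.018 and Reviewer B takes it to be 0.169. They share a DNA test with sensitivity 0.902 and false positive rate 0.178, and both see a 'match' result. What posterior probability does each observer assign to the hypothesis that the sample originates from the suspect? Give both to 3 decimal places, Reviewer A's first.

Reviewer A: 0.085; Reviewer B: 0.508

P('+'|H) = 0.902, P('+'|¬H) = 0.178.
Reviewer A: numerator 0.902·0.018 = 0.016236; evidence = 0.016236+0.178·0.982 = 0.19103; posterior = 0.085.
Reviewer B: numerator 0.902·0.169 = 0.15244; evidence = 0.15244+0.178·0.831 = 0.30036; posterior = 0.508.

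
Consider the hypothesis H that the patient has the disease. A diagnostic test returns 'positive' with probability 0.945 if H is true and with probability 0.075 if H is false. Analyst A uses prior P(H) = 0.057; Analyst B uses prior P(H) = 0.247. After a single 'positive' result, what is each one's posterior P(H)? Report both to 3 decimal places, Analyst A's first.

Analyst A: 0.432; Analyst B: 0.805

P('+'|H) = 0.945, P('+'|¬H) = 0.075.
Analyst A: numerator 0.945·0.057 = 0.053865; evidence = 0.053865+0.075·0.943 = 0.12459; posterior = 0.432.
Analyst B: numerator 0.945·0.247 = 0.23341; evidence = 0.23341+0.075·0.753 = 0.28989; posterior = 0.805.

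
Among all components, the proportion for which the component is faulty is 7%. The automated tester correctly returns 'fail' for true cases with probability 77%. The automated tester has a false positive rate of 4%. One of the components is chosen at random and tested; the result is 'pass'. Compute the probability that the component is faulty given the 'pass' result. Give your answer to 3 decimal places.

P(H | E) ≈ 0.018

Let H be the event that the component is faulty. P(H) = 0.07, so P(¬H) = 0.93. With E the 'pass' result, P(E|H) = 0.23 and P(E|¬H) = 0.96.
P(E) = 0.23·0.07 + 0.96·0.93 = 0.016100 + 0.89280 = 0.90890.
By Bayes' theorem, P(H|E) = 0.016100 / 0.90890 = 0.018.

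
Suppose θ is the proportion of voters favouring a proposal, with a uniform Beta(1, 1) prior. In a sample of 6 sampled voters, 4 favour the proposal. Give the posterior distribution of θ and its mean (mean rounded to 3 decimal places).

Posterior: Beta(5, 3); mean ≈ 0.625

Observing 4 successes and 2 failures updates Beta(1, 1) by adding the success and failure counts to the two shape parameters: α = 1+4 = 5, β = 1+2 = 3.
Posterior mean = α/(α+β) = 5/8 = 0.625.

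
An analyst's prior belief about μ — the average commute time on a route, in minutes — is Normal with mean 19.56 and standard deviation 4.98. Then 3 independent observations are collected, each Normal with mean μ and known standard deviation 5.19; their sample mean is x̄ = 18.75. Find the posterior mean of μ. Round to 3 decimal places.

With known σ, the Normal prior is conjugate. Weight on the data is w = (n/σ²)/(n/σ² + 1/τ₀²) = 0.111375/(0.111375+0.0403219) = 0.73419.
Posterior mean = w·x̄ + (1−w)·μ₀ = 0.73419·18.75 + 0.26581·19.56 = 18.965.

Posterior mean ≈ 18.965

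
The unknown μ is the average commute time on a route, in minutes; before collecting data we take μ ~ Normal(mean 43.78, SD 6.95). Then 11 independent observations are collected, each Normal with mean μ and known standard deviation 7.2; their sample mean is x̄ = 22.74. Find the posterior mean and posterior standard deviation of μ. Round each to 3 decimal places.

Posterior mean ≈ 24.610; posterior SD ≈ 2.072

With known σ, the Normal prior is conjugate. Weight on the data is w = (n/σ²)/(n/σ² + 1/τ₀²) = 0.212191/(0.212191+0.0207029) = 0.91111.
Posterior mean = w·x̄ + (1−w)·μ₀ = 0.91111·22.74 + 0.088894·43.78 = 24.610. Posterior variance = 1/(0.212191+0.0207029) = 4.29379, so SD = 2.072.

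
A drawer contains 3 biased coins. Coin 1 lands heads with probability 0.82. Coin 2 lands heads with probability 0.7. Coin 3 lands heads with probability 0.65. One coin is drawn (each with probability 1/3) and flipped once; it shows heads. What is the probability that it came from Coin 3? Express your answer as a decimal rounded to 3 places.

Tabulate prior·likelihood by source: [1] prior 0.333333, lik 0.82, product 0.2733; [2] prior 0.333333, lik 0.7, product 0.2333; [3] prior 0.333333, lik 0.65, product 0.2167.
Normalizing constant = 0.72333; the posterior for Coin 3 is its product over the sum, 0.2167/0.72333 = 0.300.

Posterior probability ≈ 0.300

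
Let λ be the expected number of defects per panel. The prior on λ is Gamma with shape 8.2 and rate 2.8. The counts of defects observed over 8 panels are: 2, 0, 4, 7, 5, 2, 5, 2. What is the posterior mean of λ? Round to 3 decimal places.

Posterior mean ≈ 3.259

Total count ∑xᵢ = 27 over n = 8 panels.
Gamma is conjugate to the Poisson likelihood: posterior is Gamma(shape = 8.2+27 = 35.2, rate = 2.8+8 = 10.8).
E[λ | data] = 35.2/10.8 = 3.259.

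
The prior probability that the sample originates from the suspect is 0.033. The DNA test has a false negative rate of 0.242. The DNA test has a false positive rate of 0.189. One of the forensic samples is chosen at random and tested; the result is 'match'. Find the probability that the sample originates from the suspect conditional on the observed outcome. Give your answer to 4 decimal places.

P(H | E) ≈ 0.1204

Write H for 'the sample originates from the suspect'. Prior odds H:¬H = 0.033/0.967 = 0.034126. For the 'match' outcome, the likelihood ratio is 0.758/0.189 = 4.0106.
Posterior odds = 0.034126 × 4.0106 = 0.13687, so P(H|E) = 0.13687/(1+0.13687) = 0.1204.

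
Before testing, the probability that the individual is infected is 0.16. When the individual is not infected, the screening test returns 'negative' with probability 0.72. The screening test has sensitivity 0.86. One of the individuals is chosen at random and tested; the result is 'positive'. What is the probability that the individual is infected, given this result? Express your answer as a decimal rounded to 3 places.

P(H | E) ≈ 0.369

Write H for 'the individual is infected'. Prior odds H:¬H = 0.16/0.84 = 0.19048. For the 'positive' outcome, the likelihood ratio is 0.86/0.28 = 3.0714.
Posterior odds = 0.19048 × 3.0714 = 0.58503, so P(H|E) = 0.58503/(1+0.58503) = 0.369.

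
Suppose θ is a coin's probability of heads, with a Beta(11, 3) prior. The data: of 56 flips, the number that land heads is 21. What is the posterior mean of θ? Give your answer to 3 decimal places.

Posterior mean ≈ 0.457

Observing 21 successes and 35 failures updates Beta(11, 3) by adding the success and failure counts to the two shape parameters: α = 11+21 = 32, β = 3+35 = 38.
Posterior mean = α/(α+β) = 32/70 = 0.457.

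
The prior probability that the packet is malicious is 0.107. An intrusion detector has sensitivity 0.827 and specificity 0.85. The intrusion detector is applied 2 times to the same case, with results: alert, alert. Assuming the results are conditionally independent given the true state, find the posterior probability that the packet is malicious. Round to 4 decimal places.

With H the event that the packet is malicious, the joint likelihood of the observed sequence is P(data|H) = 0.827·0.827 = 0.68393 and P(data|¬H) = 0.15·0.15 = 0.022500.
Bayes: P(H|data) = 0.107·0.68393 / (0.107·0.68393 + 0.893·0.022500) = 0.073180/0.093273 = 0.7846.

Posterior P(H) ≈ 0.7846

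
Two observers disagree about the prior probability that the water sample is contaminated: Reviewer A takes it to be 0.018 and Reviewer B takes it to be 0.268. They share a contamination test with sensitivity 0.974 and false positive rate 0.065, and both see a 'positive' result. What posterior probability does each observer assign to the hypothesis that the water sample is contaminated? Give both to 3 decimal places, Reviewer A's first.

Reviewer A: 0.215; Reviewer B: 0.846

P('+'|H) = 0.974, P('+'|¬H) = 0.065.
Reviewer A: numerator 0.974·0.018 = 0.017532; evidence = 0.017532+0.065·0.982 = 0.081362; posterior = 0.215.
Reviewer B: numerator 0.974·0.268 = 0.26103; evidence = 0.26103+0.065·0.732 = 0.30861; posterior = 0.846.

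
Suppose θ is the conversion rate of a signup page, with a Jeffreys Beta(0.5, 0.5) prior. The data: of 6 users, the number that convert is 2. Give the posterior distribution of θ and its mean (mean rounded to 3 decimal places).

The binomial likelihood is conjugate to the Beta prior: with 2 successes and 4 failures, the posterior is Beta(0.5+2, 0.5+4) = Beta(2.5, 4.5).
E[θ | data] = 2.5/(2.5+4.5) = 0.357.

Posterior: Beta(2.5, 4.5); mean ≈ 0.357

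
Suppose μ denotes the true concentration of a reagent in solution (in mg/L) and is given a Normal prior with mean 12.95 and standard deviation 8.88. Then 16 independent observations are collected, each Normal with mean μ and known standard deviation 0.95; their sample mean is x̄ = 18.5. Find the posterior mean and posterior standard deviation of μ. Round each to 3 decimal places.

Posterior mean ≈ 18.496; posterior SD ≈ 0.237

Prior precision 1/τ₀² = 1/8.88² = 0.0126816; data precision n/σ² = 16/0.95² = 17.7285.
Posterior precision = 0.0126816 + 17.7285 = 17.7412, giving posterior SD = 1/√17.7412 = 0.237.
Posterior mean = (0.0126816·12.95 + 17.7285·18.5) / 17.7412 = 18.496.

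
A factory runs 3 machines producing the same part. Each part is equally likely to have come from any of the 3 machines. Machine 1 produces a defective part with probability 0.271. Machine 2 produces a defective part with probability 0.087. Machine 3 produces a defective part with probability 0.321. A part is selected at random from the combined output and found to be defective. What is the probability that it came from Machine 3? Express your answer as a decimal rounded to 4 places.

Tabulate prior·likelihood by source: [1] prior 0.333333, lik 0.271, product 0.09033; [2] prior 0.333333, lik 0.087, product 0.02900; [3] prior 0.333333, lik 0.321, product 0.1070.
Normalizing constant = 0.22633; the posterior for Machine 3 is its product over the sum, 0.1070/0.22633 = 0.4728.

Posterior probability ≈ 0.4728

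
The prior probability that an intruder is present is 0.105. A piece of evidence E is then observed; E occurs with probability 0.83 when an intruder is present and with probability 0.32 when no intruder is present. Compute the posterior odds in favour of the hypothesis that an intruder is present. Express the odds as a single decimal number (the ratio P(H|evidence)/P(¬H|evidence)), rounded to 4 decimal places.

Prior odds = 0.105/(1−0.105) = 0.11732.
Likelihood ratio for E = 0.83/0.32 = 2.5938.
Posterior odds = prior odds × LR = 0.30429.

Posterior odds ≈ 0.3043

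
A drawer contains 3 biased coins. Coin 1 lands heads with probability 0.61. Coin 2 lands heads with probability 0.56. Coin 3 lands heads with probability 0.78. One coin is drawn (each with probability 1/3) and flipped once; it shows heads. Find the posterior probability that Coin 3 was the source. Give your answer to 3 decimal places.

Tabulate prior·likelihood by source: [1] prior 0.333333, lik 0.61, product 0.2033; [2] prior 0.333333, lik 0.56, product 0.1867; [3] prior 0.333333, lik 0.78, product 0.2600.
Normalizing constant = 0.65000; the posterior for Coin 3 is its product over the sum, 0.2600/0.65000 = 0.400.

Posterior probability ≈ 0.400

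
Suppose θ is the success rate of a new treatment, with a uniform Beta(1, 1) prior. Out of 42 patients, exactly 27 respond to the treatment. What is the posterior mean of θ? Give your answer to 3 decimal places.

Posterior mean ≈ 0.636

Observing 27 successes and 15 failures updates Beta(1, 1) by adding the success and failure counts to the two shape parameters: α = 1+27 = 28, β = 1+15 = 16.
E[θ | data] = 28/(28+16) = 0.636.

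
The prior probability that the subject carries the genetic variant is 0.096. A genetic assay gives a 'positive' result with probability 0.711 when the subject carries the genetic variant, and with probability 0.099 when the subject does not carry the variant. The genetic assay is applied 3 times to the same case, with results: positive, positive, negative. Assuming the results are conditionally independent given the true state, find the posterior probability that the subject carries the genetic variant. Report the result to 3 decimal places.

Posterior P(H) ≈ 0.637

Let H be the event that the subject carries the genetic variant; start with P(H) = 0.096. P('positive'|H) = 0.711, P('positive'|¬H) = 0.099.
Update on result 1 ('positive'): P(H) ← 0.711·0.0960 / (0.711·0.0960 + 0.099·0.9040) = 0.068256/0.15775 = 0.4327.
Update on result 2 ('positive'): P(H) ← 0.711·0.4327 / (0.711·0.4327 + 0.099·0.5673) = 0.30763/0.36380 = 0.8456.
Update on result 3 ('negative'): P(H) ← 0.289·0.8456 / (0.289·0.8456 + 0.901·0.1544) = 0.24438/0.38348 = 0.6373.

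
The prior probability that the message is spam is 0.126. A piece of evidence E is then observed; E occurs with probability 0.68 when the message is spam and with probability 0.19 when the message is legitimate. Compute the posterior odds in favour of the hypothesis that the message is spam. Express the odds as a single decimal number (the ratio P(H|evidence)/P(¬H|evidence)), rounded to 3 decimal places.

Posterior odds ≈ 0.516

Prior odds = 0.126/(1−0.126) = 0.14416. In log-odds, ln(0.14416) = -1.9368.
Add log likelihood ratio: ln(3.5789) = 1.2751.
Posterior log-odds = -0.66173, so posterior odds = exp(-0.66173) = 0.51596.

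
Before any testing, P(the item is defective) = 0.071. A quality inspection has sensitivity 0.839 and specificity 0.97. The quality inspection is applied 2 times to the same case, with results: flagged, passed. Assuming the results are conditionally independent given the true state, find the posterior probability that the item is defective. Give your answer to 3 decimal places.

With H the event that the item is defective, the joint likelihood of the observed sequence is P(data|H) = 0.839·0.161 = 0.13508 and P(data|¬H) = 0.03·0.97 = 0.029100.
Bayes: P(H|data) = 0.071·0.13508 / (0.071·0.13508 + 0.929·0.029100) = 0.0095906/0.036625 = 0.2619.

Posterior P(H) ≈ 0.262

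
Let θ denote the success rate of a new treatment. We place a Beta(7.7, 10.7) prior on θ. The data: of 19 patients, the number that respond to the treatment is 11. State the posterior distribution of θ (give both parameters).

The binomial likelihood is conjugate to the Beta prior: with 11 successes and 8 failures, the posterior is Beta(7.7+11, 10.7+8) = Beta(18.7, 18.7).

Posterior: Beta(18.7, 18.7)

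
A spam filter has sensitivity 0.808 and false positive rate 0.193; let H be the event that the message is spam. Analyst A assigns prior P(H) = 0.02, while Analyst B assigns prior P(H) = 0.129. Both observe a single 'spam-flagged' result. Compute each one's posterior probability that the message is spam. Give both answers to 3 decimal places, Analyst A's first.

The likelihood ratio for a 'spam-flagged' result is 0.808/0.193 = 4.1865.
Analyst A: prior odds 0.02/0.98 = 0.020408; posterior odds 0.085439; posterior probability 0.079.
Analyst B: prior odds 0.129/0.871 = 0.14811; posterior odds 0.62005; posterior probability 0.383.

Analyst A: 0.079; Analyst B: 0.383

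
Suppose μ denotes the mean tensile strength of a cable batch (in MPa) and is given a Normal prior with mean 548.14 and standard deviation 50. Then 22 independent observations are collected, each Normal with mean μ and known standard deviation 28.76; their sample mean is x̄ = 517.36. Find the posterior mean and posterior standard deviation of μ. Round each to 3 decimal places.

Prior precision 1/τ₀² = 1/50² = 0.00040000; data precision n/σ² = 22/28.76² = 0.0265978.
Posterior precision = 0.00040000 + 0.0265978 = 0.0269978, giving posterior SD = 1/√0.0269978 = 6.086.
Posterior mean = (0.00040000·548.14 + 0.0265978·517.36) / 0.0269978 = 517.816.

Posterior mean ≈ 517.816; posterior SD ≈ 6.086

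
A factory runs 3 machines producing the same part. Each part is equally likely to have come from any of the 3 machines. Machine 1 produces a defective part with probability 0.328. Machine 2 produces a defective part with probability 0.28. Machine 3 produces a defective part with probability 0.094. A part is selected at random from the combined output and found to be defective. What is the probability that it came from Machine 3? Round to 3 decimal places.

Posterior probability ≈ 0.134

P(defective|M1) = 0.328; P(defective|M2) = 0.28; P(defective|M3) = 0.094.
Prior × likelihood for each source: 0.333333·0.328=0.1093, 0.333333·0.28=0.09333, 0.333333·0.094=0.03133. Summing gives P(defective) = 0.23400.
P(Machine 3 | defective) = 0.03133 / 0.23400 = 0.134.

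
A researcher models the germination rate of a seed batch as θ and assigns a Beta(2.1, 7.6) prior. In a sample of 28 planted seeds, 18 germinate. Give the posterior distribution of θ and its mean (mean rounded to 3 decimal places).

Observing 18 successes and 10 failures updates Beta(2.1, 7.6) by adding the success and failure counts to the two shape parameters: α = 2.1+18 = 20.1, β = 7.6+10 = 17.6.
Posterior mean = α/(α+β) = 20.1/37.7 = 0.533.

Posterior: Beta(20.1, 17.6); mean ≈ 0.533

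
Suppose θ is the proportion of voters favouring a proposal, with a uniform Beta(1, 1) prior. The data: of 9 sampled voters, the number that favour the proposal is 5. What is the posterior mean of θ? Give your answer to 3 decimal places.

Observing 5 successes and 4 failures updates Beta(1, 1) by adding the success and failure counts to the two shape parameters: α = 1+5 = 6, β = 1+4 = 5.
E[θ | data] = 6/(6+5) = 0.545.

Posterior mean ≈ 0.545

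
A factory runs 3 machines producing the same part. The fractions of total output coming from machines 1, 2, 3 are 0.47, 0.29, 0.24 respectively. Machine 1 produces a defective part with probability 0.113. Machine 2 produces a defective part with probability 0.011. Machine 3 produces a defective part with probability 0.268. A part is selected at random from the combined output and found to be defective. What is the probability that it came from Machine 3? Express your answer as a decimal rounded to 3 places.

Tabulate prior·likelihood by source: [1] prior 0.47, lik 0.113, product 0.05311; [2] prior 0.29, lik 0.011, product 0.003190; [3] prior 0.24, lik 0.268, product 0.06432.
Normalizing constant = 0.12062; the posterior for Machine 3 is its product over the sum, 0.06432/0.12062 = 0.533.

Posterior probability ≈ 0.533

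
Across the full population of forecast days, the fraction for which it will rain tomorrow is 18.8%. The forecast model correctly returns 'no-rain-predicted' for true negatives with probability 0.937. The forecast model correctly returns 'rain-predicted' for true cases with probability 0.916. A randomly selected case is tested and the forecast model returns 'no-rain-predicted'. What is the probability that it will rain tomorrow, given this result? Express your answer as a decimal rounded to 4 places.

P(H | E) ≈ 0.0203

Let H be the event that it will rain tomorrow. P(H) = 0.188, so P(¬H) = 0.812. With E the 'no-rain-predicted' result, P(E|H) = 0.084 and P(E|¬H) = 0.937.
P(E) = 0.084·0.188 + 0.937·0.812 = 0.015792 + 0.76084 = 0.77664.
By Bayes' theorem, P(H|E) = 0.015792 / 0.77664 = 0.0203.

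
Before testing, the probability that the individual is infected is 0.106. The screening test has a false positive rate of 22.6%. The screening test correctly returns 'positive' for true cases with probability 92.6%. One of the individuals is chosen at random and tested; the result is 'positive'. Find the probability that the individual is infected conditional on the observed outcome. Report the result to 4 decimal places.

Write H for 'the individual is infected'. Prior odds H:¬H = 0.106/0.894 = 0.11857. For the 'positive' outcome, the likelihood ratio is 0.926/0.226 = 4.0973.
Posterior odds = 0.11857 × 4.0973 = 0.48581, so P(H|E) = 0.48581/(1+0.48581) = 0.3270.

P(H | E) ≈ 0.3270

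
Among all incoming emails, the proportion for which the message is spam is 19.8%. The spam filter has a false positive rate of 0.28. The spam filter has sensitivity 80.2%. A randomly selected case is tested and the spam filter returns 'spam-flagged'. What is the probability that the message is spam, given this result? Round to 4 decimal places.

P(H | E) ≈ 0.4142

Write H for 'the message is spam'. Prior odds H:¬H = 0.198/0.802 = 0.24688. For the 'spam-flagged' outcome, the likelihood ratio is 0.802/0.28 = 2.8643.
Posterior odds = 0.24688 × 2.8643 = 0.70714, so P(H|E) = 0.70714/(1+0.70714) = 0.4142.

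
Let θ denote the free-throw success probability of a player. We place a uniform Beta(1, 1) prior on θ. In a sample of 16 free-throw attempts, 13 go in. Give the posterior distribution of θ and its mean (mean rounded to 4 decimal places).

Observing 13 successes and 3 failures updates Beta(1, 1) by adding the success and failure counts to the two shape parameters: α = 1+13 = 14, β = 1+3 = 4.
E[θ | data] = 14/(14+4) = 0.7778.

Posterior: Beta(14, 4); mean ≈ 0.7778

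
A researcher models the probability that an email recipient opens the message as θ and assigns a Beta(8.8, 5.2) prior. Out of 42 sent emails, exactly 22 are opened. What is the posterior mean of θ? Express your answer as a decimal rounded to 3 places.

Observing 22 successes and 20 failures updates Beta(8.8, 5.2) by adding the success and failure counts to the two shape parameters: α = 8.8+22 = 30.8, β = 5.2+20 = 25.2.
Posterior mean = α/(α+β) = 30.8/56 = 0.550.

Posterior mean ≈ 0.550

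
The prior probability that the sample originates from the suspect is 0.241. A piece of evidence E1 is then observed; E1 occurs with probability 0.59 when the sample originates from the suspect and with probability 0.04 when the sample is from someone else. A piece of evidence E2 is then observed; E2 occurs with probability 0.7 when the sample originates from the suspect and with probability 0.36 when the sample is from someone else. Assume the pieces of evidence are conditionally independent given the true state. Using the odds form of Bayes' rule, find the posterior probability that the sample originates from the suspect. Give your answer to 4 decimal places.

Posterior probability ≈ 0.9011

Prior odds = 0.241/(1−0.241) = 0.31752.
Likelihood ratio for E1 = 0.59/0.04 = 14.750.
Likelihood ratio for E2 = 0.7/0.36 = 1.9444.
Posterior odds = prior odds × LR₁ × LR₂ = 9.1067.
Posterior probability = odds/(1+odds) = 9.1067/10.107 = 0.9011.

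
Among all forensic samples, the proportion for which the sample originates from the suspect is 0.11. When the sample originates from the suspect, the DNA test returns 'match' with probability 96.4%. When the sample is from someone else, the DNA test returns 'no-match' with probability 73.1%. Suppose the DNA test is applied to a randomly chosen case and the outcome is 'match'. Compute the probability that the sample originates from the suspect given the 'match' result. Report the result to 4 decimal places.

P(H | E) ≈ 0.3070

Write H for 'the sample originates from the suspect'. Prior odds H:¬H = 0.11/0.89 = 0.12360. For the 'match' outcome, the likelihood ratio is 0.964/0.269 = 3.5836.
Posterior odds = 0.12360 × 3.5836 = 0.44292, so P(H|E) = 0.44292/(1+0.44292) = 0.3070.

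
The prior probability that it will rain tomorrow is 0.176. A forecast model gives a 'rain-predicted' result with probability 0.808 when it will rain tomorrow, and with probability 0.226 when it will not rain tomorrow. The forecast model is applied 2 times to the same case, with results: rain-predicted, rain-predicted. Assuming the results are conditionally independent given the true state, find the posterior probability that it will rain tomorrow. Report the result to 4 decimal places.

With H the event that it will rain tomorrow, the joint likelihood of the observed sequence is P(data|H) = 0.808·0.808 = 0.65286 and P(data|¬H) = 0.226·0.226 = 0.051076.
Bayes: P(H|data) = 0.176·0.65286 / (0.176·0.65286 + 0.824·0.051076) = 0.11490/0.15699 = 0.7319.

Posterior P(H) ≈ 0.7319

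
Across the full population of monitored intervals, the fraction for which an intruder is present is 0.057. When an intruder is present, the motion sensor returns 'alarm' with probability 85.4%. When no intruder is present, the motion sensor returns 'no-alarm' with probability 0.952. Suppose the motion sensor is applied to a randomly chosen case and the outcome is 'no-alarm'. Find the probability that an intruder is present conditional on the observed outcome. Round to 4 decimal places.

Write H for 'an intruder is present'. Prior odds H:¬H = 0.057/0.943 = 0.060445. For the 'no-alarm' outcome, the likelihood ratio is 0.146/0.952 = 0.15336.
Posterior odds = 0.060445 × 0.15336 = 0.0092700, so P(H|E) = 0.0092700/(1+0.0092700) = 0.0092.

P(H | E) ≈ 0.0092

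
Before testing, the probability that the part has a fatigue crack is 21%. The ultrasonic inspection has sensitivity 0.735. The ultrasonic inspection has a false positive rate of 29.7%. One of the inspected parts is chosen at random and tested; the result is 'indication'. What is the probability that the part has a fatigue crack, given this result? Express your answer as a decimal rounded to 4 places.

Let H be the event that the part has a fatigue crack. P(H) = 0.21, so P(¬H) = 0.79. With E the 'indication' result, P(E|H) = 0.735 and P(E|¬H) = 0.297.
P(E) = 0.735·0.21 + 0.297·0.79 = 0.15435 + 0.23463 = 0.38898.
By Bayes' theorem, P(H|E) = 0.15435 / 0.38898 = 0.3968.

P(H | E) ≈ 0.3968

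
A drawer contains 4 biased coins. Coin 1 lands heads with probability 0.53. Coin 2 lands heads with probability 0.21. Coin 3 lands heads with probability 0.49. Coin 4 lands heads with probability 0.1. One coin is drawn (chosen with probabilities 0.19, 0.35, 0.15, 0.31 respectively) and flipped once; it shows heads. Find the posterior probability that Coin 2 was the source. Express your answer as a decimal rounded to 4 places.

Posterior probability ≈ 0.2637

P(heads|C1) = 0.53; P(heads|C2) = 0.21; P(heads|C3) = 0.49; P(heads|C4) = 0.1.
Prior × likelihood for each source: 0.19·0.53=0.1007, 0.35·0.21=0.07350, 0.15·0.49=0.07350, 0.31·0.1=0.03100. Summing gives P(heads) = 0.27870.
P(Coin 2 | heads) = 0.07350 / 0.27870 = 0.2637.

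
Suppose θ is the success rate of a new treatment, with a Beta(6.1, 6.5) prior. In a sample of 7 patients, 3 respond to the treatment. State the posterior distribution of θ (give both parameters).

The binomial likelihood is conjugate to the Beta prior: with 3 successes and 4 failures, the posterior is Beta(6.1+3, 6.5+4) = Beta(9.1, 10.5).

Posterior: Beta(9.1, 10.5)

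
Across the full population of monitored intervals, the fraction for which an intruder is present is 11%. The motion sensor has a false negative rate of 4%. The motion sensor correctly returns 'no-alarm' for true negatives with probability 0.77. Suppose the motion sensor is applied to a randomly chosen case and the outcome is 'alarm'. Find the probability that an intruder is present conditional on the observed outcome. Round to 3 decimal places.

Write H for 'an intruder is present'. Prior odds H:¬H = 0.11/0.89 = 0.12360. For the 'alarm' outcome, the likelihood ratio is 0.96/0.23 = 4.1739.
Posterior odds = 0.12360 × 4.1739 = 0.51588, so P(H|E) = 0.51588/(1+0.51588) = 0.340.

P(H | E) ≈ 0.340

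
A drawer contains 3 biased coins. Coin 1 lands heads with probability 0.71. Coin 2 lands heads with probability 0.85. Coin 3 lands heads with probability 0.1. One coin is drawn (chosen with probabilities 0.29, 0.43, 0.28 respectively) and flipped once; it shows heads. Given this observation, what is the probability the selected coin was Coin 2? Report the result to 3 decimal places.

Posterior probability ≈ 0.610

P(heads|C1) = 0.71; P(heads|C2) = 0.85; P(heads|C3) = 0.1.
Prior × likelihood for each source: 0.29·0.71=0.2059, 0.43·0.85=0.3655, 0.28·0.1=0.02800. Summing gives P(heads) = 0.59940.
P(Coin 2 | heads) = 0.3655 / 0.59940 = 0.610.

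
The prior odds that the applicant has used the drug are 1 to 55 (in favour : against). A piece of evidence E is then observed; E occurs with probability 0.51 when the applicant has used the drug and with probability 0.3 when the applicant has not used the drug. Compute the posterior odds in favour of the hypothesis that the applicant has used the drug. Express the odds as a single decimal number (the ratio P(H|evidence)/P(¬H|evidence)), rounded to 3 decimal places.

Posterior odds ≈ 0.031

Prior odds = 1/55 = 0.018182.
Likelihood ratio for E = 0.51/0.3 = 1.7000.
Posterior odds = prior odds × LR = 0.030909.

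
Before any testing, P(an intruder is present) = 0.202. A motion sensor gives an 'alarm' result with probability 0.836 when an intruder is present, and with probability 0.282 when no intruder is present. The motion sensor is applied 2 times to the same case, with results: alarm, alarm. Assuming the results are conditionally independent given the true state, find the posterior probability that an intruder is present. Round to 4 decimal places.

Posterior P(H) ≈ 0.6899

With H the event that an intruder is present, the joint likelihood of the observed sequence is P(data|H) = 0.836·0.836 = 0.69890 and P(data|¬H) = 0.282·0.282 = 0.079524.
Bayes: P(H|data) = 0.202·0.69890 / (0.202·0.69890 + 0.798·0.079524) = 0.14118/0.20464 = 0.6899.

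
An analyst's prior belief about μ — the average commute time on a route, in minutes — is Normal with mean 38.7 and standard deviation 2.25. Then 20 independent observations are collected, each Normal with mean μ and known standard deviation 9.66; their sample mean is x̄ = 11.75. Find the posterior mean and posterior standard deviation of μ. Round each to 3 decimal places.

With known σ, the Normal prior is conjugate. Weight on the data is w = (n/σ²)/(n/σ² + 1/τ₀²) = 0.214326/(0.214326+0.197531) = 0.52039.
Posterior mean = w·x̄ + (1−w)·μ₀ = 0.52039·11.75 + 0.47961·38.7 = 24.675. Posterior variance = 1/(0.214326+0.197531) = 2.42803, so SD = 1.558.

Posterior mean ≈ 24.675; posterior SD ≈ 1.558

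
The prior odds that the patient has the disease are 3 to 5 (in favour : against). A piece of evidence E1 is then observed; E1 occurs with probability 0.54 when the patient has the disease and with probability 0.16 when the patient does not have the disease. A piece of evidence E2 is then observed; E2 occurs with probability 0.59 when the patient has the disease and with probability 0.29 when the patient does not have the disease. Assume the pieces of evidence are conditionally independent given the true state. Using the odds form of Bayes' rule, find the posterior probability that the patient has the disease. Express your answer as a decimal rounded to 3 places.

Prior odds = 3/5 = 0.60000.
Likelihood ratio for E1 = 0.54/0.16 = 3.3750.
Likelihood ratio for E2 = 0.59/0.29 = 2.0345.
Posterior odds = prior odds × LR₁ × LR₂ = 4.1198.
Posterior probability = odds/(1+odds) = 4.1198/5.1198 = 0.805.

Posterior probability ≈ 0.805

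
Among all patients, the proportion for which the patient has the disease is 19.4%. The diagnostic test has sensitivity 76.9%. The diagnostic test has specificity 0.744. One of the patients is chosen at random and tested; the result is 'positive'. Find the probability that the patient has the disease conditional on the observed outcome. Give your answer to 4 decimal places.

Write H for 'the patient has the disease'. Prior odds H:¬H = 0.194/0.806 = 0.24069. For the 'positive' outcome, the likelihood ratio is 0.769/0.256 = 3.0039.
Posterior odds = 0.24069 × 3.0039 = 0.72302, so P(H|E) = 0.72302/(1+0.72302) = 0.4196.

P(H | E) ≈ 0.4196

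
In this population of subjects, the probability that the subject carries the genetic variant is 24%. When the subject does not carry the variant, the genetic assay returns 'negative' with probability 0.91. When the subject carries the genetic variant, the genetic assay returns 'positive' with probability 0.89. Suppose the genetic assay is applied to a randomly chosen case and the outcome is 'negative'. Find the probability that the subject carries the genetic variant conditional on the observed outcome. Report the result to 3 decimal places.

Write H for 'the subject carries the genetic variant'. Prior odds H:¬H = 0.24/0.76 = 0.31579. For the 'negative' outcome, the likelihood ratio is 0.11/0.91 = 0.12088.
Posterior odds = 0.31579 × 0.12088 = 0.038172, so P(H|E) = 0.038172/(1+0.038172) = 0.037.

P(H | E) ≈ 0.037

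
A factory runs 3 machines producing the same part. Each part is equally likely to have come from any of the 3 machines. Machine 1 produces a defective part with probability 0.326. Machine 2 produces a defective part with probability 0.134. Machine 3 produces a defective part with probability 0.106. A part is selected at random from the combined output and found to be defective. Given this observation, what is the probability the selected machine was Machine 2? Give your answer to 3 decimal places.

Posterior probability ≈ 0.237

P(defective|M1) = 0.326; P(defective|M2) = 0.134; P(defective|M3) = 0.106.
Prior × likelihood for each source: 0.333333·0.326=0.1087, 0.333333·0.134=0.04467, 0.333333·0.106=0.03533. Summing gives P(defective) = 0.18867.
P(Machine 2 | defective) = 0.04467 / 0.18867 = 0.237.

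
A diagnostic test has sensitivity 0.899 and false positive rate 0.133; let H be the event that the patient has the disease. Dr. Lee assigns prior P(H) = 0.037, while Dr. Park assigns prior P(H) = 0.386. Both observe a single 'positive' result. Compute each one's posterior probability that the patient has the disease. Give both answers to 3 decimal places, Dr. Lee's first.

The likelihood ratio for a 'positive' result is 0.899/0.133 = 6.7594.
Dr. Lee: prior odds 0.037/0.963 = 0.038422; posterior odds 0.25971; posterior probability 0.206.
Dr. Park: prior odds 0.386/0.614 = 0.62866; posterior odds 4.2494; posterior probability 0.810.

Dr. Lee: 0.206; Dr. Park: 0.810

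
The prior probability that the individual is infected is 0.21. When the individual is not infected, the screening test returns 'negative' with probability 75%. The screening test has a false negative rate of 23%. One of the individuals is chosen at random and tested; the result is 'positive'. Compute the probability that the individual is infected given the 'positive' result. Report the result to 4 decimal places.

P(H | E) ≈ 0.4502

Let H be the event that the individual is infected. P(H) = 0.21, so P(¬H) = 0.79. With E the 'positive' result, P(E|H) = 0.77 and P(E|¬H) = 0.25.
P(E) = 0.77·0.21 + 0.25·0.79 = 0.16170 + 0.19750 = 0.35920.
By Bayes' theorem, P(H|E) = 0.16170 / 0.35920 = 0.4502.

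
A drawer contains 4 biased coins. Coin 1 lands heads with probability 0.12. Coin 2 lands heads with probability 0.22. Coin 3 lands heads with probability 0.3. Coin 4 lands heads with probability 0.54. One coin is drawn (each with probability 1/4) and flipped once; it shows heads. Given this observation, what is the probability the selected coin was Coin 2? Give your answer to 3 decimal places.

Tabulate prior·likelihood by source: [1] prior 0.25, lik 0.12, product 0.03000; [2] prior 0.25, lik 0.22, product 0.05500; [3] prior 0.25, lik 0.3, product 0.07500; [4] prior 0.25, lik 0.54, product 0.1350.
Normalizing constant = 0.29500; the posterior for Coin 2 is its product over the sum, 0.05500/0.29500 = 0.186.

Posterior probability ≈ 0.186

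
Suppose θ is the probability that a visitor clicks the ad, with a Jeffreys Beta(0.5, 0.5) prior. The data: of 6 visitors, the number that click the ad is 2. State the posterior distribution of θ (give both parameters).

Posterior: Beta(2.5, 4.5)

The binomial likelihood is conjugate to the Beta prior: with 2 successes and 4 failures, the posterior is Beta(0.5+2, 0.5+4) = Beta(2.5, 4.5).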